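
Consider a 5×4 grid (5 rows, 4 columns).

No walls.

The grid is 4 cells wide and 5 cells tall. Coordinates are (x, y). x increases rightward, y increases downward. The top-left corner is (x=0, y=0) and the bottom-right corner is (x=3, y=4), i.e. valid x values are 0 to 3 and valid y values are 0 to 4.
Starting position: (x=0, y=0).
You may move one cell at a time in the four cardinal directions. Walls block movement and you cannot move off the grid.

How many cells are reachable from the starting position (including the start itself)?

Answer: Reachable cells: 20

Derivation:
BFS flood-fill from (x=0, y=0):
  Distance 0: (x=0, y=0)
  Distance 1: (x=1, y=0), (x=0, y=1)
  Distance 2: (x=2, y=0), (x=1, y=1), (x=0, y=2)
  Distance 3: (x=3, y=0), (x=2, y=1), (x=1, y=2), (x=0, y=3)
  Distance 4: (x=3, y=1), (x=2, y=2), (x=1, y=3), (x=0, y=4)
  Distance 5: (x=3, y=2), (x=2, y=3), (x=1, y=4)
  Distance 6: (x=3, y=3), (x=2, y=4)
  Distance 7: (x=3, y=4)
Total reachable: 20 (grid has 20 open cells total)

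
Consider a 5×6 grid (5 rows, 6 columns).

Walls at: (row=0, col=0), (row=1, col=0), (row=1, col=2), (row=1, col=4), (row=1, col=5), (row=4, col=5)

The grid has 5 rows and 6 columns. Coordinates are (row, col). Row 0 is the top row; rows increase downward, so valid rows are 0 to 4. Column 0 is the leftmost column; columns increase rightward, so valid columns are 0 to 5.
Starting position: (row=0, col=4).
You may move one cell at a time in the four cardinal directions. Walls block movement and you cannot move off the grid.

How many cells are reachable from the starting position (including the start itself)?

BFS flood-fill from (row=0, col=4):
  Distance 0: (row=0, col=4)
  Distance 1: (row=0, col=3), (row=0, col=5)
  Distance 2: (row=0, col=2), (row=1, col=3)
  Distance 3: (row=0, col=1), (row=2, col=3)
  Distance 4: (row=1, col=1), (row=2, col=2), (row=2, col=4), (row=3, col=3)
  Distance 5: (row=2, col=1), (row=2, col=5), (row=3, col=2), (row=3, col=4), (row=4, col=3)
  Distance 6: (row=2, col=0), (row=3, col=1), (row=3, col=5), (row=4, col=2), (row=4, col=4)
  Distance 7: (row=3, col=0), (row=4, col=1)
  Distance 8: (row=4, col=0)
Total reachable: 24 (grid has 24 open cells total)

Answer: Reachable cells: 24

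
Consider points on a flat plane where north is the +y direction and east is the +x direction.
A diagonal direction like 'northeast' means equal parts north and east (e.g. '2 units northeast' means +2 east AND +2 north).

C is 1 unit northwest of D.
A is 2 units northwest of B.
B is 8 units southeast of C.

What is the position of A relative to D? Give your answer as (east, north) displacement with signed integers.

Answer: A is at (east=5, north=-5) relative to D.

Derivation:
Place D at the origin (east=0, north=0).
  C is 1 unit northwest of D: delta (east=-1, north=+1); C at (east=-1, north=1).
  B is 8 units southeast of C: delta (east=+8, north=-8); B at (east=7, north=-7).
  A is 2 units northwest of B: delta (east=-2, north=+2); A at (east=5, north=-5).
Therefore A relative to D: (east=5, north=-5).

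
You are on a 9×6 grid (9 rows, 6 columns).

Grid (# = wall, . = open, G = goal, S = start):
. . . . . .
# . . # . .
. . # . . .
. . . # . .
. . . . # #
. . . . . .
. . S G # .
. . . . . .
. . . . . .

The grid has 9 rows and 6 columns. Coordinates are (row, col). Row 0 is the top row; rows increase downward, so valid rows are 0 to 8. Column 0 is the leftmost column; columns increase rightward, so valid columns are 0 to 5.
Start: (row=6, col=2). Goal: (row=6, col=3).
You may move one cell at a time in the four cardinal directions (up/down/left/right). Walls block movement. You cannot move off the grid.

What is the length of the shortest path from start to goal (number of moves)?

BFS from (row=6, col=2) until reaching (row=6, col=3):
  Distance 0: (row=6, col=2)
  Distance 1: (row=5, col=2), (row=6, col=1), (row=6, col=3), (row=7, col=2)  <- goal reached here
One shortest path (1 moves): (row=6, col=2) -> (row=6, col=3)

Answer: Shortest path length: 1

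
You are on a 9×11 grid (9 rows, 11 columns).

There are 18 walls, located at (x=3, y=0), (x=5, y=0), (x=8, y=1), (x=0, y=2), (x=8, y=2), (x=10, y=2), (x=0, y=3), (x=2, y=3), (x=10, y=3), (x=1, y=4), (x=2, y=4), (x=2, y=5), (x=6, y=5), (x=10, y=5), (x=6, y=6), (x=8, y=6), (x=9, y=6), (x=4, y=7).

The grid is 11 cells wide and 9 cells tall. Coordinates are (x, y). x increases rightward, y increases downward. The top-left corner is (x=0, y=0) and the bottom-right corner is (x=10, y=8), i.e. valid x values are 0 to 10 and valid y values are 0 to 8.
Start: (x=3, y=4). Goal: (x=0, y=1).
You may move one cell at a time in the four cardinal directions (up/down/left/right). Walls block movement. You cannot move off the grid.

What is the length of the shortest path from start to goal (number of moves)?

Answer: Shortest path length: 6

Derivation:
BFS from (x=3, y=4) until reaching (x=0, y=1):
  Distance 0: (x=3, y=4)
  Distance 1: (x=3, y=3), (x=4, y=4), (x=3, y=5)
  Distance 2: (x=3, y=2), (x=4, y=3), (x=5, y=4), (x=4, y=5), (x=3, y=6)
  Distance 3: (x=3, y=1), (x=2, y=2), (x=4, y=2), (x=5, y=3), (x=6, y=4), (x=5, y=5), (x=2, y=6), (x=4, y=6), (x=3, y=7)
  Distance 4: (x=2, y=1), (x=4, y=1), (x=1, y=2), (x=5, y=2), (x=6, y=3), (x=7, y=4), (x=1, y=6), (x=5, y=6), (x=2, y=7), (x=3, y=8)
  Distance 5: (x=2, y=0), (x=4, y=0), (x=1, y=1), (x=5, y=1), (x=6, y=2), (x=1, y=3), (x=7, y=3), (x=8, y=4), (x=1, y=5), (x=7, y=5), (x=0, y=6), (x=1, y=7), (x=5, y=7), (x=2, y=8), (x=4, y=8)
  Distance 6: (x=1, y=0), (x=0, y=1), (x=6, y=1), (x=7, y=2), (x=8, y=3), (x=9, y=4), (x=0, y=5), (x=8, y=5), (x=7, y=6), (x=0, y=7), (x=6, y=7), (x=1, y=8), (x=5, y=8)  <- goal reached here
One shortest path (6 moves): (x=3, y=4) -> (x=3, y=3) -> (x=3, y=2) -> (x=2, y=2) -> (x=1, y=2) -> (x=1, y=1) -> (x=0, y=1)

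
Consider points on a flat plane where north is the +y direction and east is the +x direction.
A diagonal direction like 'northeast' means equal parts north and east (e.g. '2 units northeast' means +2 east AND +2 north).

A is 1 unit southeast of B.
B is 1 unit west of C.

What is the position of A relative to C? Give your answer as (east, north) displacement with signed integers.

Answer: A is at (east=0, north=-1) relative to C.

Derivation:
Place C at the origin (east=0, north=0).
  B is 1 unit west of C: delta (east=-1, north=+0); B at (east=-1, north=0).
  A is 1 unit southeast of B: delta (east=+1, north=-1); A at (east=0, north=-1).
Therefore A relative to C: (east=0, north=-1).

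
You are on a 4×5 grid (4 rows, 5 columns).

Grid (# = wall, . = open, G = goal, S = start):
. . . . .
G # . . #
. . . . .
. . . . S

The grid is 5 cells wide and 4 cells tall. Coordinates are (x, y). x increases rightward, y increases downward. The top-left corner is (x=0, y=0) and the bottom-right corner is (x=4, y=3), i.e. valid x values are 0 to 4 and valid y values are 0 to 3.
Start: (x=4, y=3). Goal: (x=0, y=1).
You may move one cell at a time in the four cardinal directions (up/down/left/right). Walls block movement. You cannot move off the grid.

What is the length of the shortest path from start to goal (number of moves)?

BFS from (x=4, y=3) until reaching (x=0, y=1):
  Distance 0: (x=4, y=3)
  Distance 1: (x=4, y=2), (x=3, y=3)
  Distance 2: (x=3, y=2), (x=2, y=3)
  Distance 3: (x=3, y=1), (x=2, y=2), (x=1, y=3)
  Distance 4: (x=3, y=0), (x=2, y=1), (x=1, y=2), (x=0, y=3)
  Distance 5: (x=2, y=0), (x=4, y=0), (x=0, y=2)
  Distance 6: (x=1, y=0), (x=0, y=1)  <- goal reached here
One shortest path (6 moves): (x=4, y=3) -> (x=3, y=3) -> (x=2, y=3) -> (x=1, y=3) -> (x=0, y=3) -> (x=0, y=2) -> (x=0, y=1)

Answer: Shortest path length: 6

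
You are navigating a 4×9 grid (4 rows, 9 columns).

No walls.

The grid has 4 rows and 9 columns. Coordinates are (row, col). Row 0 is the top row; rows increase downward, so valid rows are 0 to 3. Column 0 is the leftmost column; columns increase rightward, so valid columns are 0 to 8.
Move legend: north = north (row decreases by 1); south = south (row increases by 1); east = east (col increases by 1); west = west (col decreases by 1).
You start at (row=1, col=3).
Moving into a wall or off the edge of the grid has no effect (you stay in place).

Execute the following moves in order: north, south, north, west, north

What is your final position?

Answer: Final position: (row=0, col=2)

Derivation:
Start: (row=1, col=3)
  north (north): (row=1, col=3) -> (row=0, col=3)
  south (south): (row=0, col=3) -> (row=1, col=3)
  north (north): (row=1, col=3) -> (row=0, col=3)
  west (west): (row=0, col=3) -> (row=0, col=2)
  north (north): blocked, stay at (row=0, col=2)
Final: (row=0, col=2)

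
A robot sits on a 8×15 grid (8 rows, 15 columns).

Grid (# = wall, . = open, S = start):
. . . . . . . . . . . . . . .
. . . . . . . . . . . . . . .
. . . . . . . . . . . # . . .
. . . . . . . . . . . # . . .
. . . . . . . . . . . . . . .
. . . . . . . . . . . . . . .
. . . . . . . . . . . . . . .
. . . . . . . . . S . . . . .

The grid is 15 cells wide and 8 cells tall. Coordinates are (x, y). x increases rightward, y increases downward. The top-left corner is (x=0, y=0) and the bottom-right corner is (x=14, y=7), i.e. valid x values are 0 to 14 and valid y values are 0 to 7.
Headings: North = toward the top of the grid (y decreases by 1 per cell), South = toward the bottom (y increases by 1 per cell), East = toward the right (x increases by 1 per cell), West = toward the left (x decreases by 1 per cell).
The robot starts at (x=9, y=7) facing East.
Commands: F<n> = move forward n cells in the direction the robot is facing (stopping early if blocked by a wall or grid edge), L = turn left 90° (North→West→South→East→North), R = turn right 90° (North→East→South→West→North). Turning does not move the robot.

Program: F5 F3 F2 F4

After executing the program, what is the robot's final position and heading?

Answer: Final position: (x=14, y=7), facing East

Derivation:
Start: (x=9, y=7), facing East
  F5: move forward 5, now at (x=14, y=7)
  F3: move forward 0/3 (blocked), now at (x=14, y=7)
  F2: move forward 0/2 (blocked), now at (x=14, y=7)
  F4: move forward 0/4 (blocked), now at (x=14, y=7)
Final: (x=14, y=7), facing East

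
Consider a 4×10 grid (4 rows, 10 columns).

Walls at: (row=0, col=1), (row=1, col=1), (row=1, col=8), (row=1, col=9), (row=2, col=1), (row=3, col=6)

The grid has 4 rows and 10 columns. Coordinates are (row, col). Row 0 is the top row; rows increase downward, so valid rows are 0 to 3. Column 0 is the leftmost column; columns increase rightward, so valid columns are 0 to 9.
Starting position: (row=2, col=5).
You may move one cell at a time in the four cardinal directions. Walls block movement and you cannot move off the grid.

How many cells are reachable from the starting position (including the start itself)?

BFS flood-fill from (row=2, col=5):
  Distance 0: (row=2, col=5)
  Distance 1: (row=1, col=5), (row=2, col=4), (row=2, col=6), (row=3, col=5)
  Distance 2: (row=0, col=5), (row=1, col=4), (row=1, col=6), (row=2, col=3), (row=2, col=7), (row=3, col=4)
  Distance 3: (row=0, col=4), (row=0, col=6), (row=1, col=3), (row=1, col=7), (row=2, col=2), (row=2, col=8), (row=3, col=3), (row=3, col=7)
  Distance 4: (row=0, col=3), (row=0, col=7), (row=1, col=2), (row=2, col=9), (row=3, col=2), (row=3, col=8)
  Distance 5: (row=0, col=2), (row=0, col=8), (row=3, col=1), (row=3, col=9)
  Distance 6: (row=0, col=9), (row=3, col=0)
  Distance 7: (row=2, col=0)
  Distance 8: (row=1, col=0)
  Distance 9: (row=0, col=0)
Total reachable: 34 (grid has 34 open cells total)

Answer: Reachable cells: 34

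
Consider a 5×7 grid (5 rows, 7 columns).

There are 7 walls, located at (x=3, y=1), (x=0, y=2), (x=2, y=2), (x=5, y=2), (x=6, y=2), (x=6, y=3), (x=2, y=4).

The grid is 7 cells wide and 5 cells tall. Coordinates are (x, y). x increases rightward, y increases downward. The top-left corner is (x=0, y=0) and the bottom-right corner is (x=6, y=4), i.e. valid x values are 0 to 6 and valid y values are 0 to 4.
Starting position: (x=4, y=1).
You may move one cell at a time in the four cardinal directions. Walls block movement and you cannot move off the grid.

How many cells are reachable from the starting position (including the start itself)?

BFS flood-fill from (x=4, y=1):
  Distance 0: (x=4, y=1)
  Distance 1: (x=4, y=0), (x=5, y=1), (x=4, y=2)
  Distance 2: (x=3, y=0), (x=5, y=0), (x=6, y=1), (x=3, y=2), (x=4, y=3)
  Distance 3: (x=2, y=0), (x=6, y=0), (x=3, y=3), (x=5, y=3), (x=4, y=4)
  Distance 4: (x=1, y=0), (x=2, y=1), (x=2, y=3), (x=3, y=4), (x=5, y=4)
  Distance 5: (x=0, y=0), (x=1, y=1), (x=1, y=3), (x=6, y=4)
  Distance 6: (x=0, y=1), (x=1, y=2), (x=0, y=3), (x=1, y=4)
  Distance 7: (x=0, y=4)
Total reachable: 28 (grid has 28 open cells total)

Answer: Reachable cells: 28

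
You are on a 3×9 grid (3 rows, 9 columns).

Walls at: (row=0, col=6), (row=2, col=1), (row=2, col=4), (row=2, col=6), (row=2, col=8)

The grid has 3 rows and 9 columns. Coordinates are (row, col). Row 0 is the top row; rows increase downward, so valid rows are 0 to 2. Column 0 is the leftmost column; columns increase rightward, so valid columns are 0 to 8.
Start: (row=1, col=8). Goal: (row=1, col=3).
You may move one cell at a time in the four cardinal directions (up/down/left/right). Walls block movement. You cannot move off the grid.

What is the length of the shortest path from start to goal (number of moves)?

Answer: Shortest path length: 5

Derivation:
BFS from (row=1, col=8) until reaching (row=1, col=3):
  Distance 0: (row=1, col=8)
  Distance 1: (row=0, col=8), (row=1, col=7)
  Distance 2: (row=0, col=7), (row=1, col=6), (row=2, col=7)
  Distance 3: (row=1, col=5)
  Distance 4: (row=0, col=5), (row=1, col=4), (row=2, col=5)
  Distance 5: (row=0, col=4), (row=1, col=3)  <- goal reached here
One shortest path (5 moves): (row=1, col=8) -> (row=1, col=7) -> (row=1, col=6) -> (row=1, col=5) -> (row=1, col=4) -> (row=1, col=3)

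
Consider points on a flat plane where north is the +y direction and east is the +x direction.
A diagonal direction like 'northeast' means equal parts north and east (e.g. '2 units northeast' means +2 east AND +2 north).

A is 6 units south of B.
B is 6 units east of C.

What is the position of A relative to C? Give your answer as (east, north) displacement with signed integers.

Answer: A is at (east=6, north=-6) relative to C.

Derivation:
Place C at the origin (east=0, north=0).
  B is 6 units east of C: delta (east=+6, north=+0); B at (east=6, north=0).
  A is 6 units south of B: delta (east=+0, north=-6); A at (east=6, north=-6).
Therefore A relative to C: (east=6, north=-6).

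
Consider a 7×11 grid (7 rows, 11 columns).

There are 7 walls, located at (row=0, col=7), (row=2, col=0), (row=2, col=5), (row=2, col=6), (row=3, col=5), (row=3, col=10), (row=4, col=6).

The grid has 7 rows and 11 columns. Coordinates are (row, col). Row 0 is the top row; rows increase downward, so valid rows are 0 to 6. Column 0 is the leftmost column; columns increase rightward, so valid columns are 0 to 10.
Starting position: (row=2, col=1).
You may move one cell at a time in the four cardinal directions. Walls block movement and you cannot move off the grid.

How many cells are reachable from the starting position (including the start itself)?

Answer: Reachable cells: 70

Derivation:
BFS flood-fill from (row=2, col=1):
  Distance 0: (row=2, col=1)
  Distance 1: (row=1, col=1), (row=2, col=2), (row=3, col=1)
  Distance 2: (row=0, col=1), (row=1, col=0), (row=1, col=2), (row=2, col=3), (row=3, col=0), (row=3, col=2), (row=4, col=1)
  Distance 3: (row=0, col=0), (row=0, col=2), (row=1, col=3), (row=2, col=4), (row=3, col=3), (row=4, col=0), (row=4, col=2), (row=5, col=1)
  Distance 4: (row=0, col=3), (row=1, col=4), (row=3, col=4), (row=4, col=3), (row=5, col=0), (row=5, col=2), (row=6, col=1)
  Distance 5: (row=0, col=4), (row=1, col=5), (row=4, col=4), (row=5, col=3), (row=6, col=0), (row=6, col=2)
  Distance 6: (row=0, col=5), (row=1, col=6), (row=4, col=5), (row=5, col=4), (row=6, col=3)
  Distance 7: (row=0, col=6), (row=1, col=7), (row=5, col=5), (row=6, col=4)
  Distance 8: (row=1, col=8), (row=2, col=7), (row=5, col=6), (row=6, col=5)
  Distance 9: (row=0, col=8), (row=1, col=9), (row=2, col=8), (row=3, col=7), (row=5, col=7), (row=6, col=6)
  Distance 10: (row=0, col=9), (row=1, col=10), (row=2, col=9), (row=3, col=6), (row=3, col=8), (row=4, col=7), (row=5, col=8), (row=6, col=7)
  Distance 11: (row=0, col=10), (row=2, col=10), (row=3, col=9), (row=4, col=8), (row=5, col=9), (row=6, col=8)
  Distance 12: (row=4, col=9), (row=5, col=10), (row=6, col=9)
  Distance 13: (row=4, col=10), (row=6, col=10)
Total reachable: 70 (grid has 70 open cells total)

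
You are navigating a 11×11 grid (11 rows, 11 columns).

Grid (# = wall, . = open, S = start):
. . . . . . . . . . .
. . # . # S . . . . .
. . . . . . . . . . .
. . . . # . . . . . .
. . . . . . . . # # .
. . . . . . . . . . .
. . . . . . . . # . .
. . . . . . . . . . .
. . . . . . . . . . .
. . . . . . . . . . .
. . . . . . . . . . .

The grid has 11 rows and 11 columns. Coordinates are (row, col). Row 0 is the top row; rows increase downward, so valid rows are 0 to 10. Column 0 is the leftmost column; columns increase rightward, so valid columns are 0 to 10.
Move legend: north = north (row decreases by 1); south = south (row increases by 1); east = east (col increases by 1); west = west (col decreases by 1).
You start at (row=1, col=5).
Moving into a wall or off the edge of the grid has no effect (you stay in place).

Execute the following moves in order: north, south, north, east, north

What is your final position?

Start: (row=1, col=5)
  north (north): (row=1, col=5) -> (row=0, col=5)
  south (south): (row=0, col=5) -> (row=1, col=5)
  north (north): (row=1, col=5) -> (row=0, col=5)
  east (east): (row=0, col=5) -> (row=0, col=6)
  north (north): blocked, stay at (row=0, col=6)
Final: (row=0, col=6)

Answer: Final position: (row=0, col=6)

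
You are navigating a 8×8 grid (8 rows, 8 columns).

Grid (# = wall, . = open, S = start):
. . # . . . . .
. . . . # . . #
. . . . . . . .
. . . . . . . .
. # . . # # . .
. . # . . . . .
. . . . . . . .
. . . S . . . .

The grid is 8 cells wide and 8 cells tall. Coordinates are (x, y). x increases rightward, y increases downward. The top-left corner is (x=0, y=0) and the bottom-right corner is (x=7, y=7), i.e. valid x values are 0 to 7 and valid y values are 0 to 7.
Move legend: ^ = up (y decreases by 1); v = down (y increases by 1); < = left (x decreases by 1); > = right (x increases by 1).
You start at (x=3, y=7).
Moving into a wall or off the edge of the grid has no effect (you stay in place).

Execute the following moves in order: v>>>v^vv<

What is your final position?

Answer: Final position: (x=5, y=7)

Derivation:
Start: (x=3, y=7)
  v (down): blocked, stay at (x=3, y=7)
  > (right): (x=3, y=7) -> (x=4, y=7)
  > (right): (x=4, y=7) -> (x=5, y=7)
  > (right): (x=5, y=7) -> (x=6, y=7)
  v (down): blocked, stay at (x=6, y=7)
  ^ (up): (x=6, y=7) -> (x=6, y=6)
  v (down): (x=6, y=6) -> (x=6, y=7)
  v (down): blocked, stay at (x=6, y=7)
  < (left): (x=6, y=7) -> (x=5, y=7)
Final: (x=5, y=7)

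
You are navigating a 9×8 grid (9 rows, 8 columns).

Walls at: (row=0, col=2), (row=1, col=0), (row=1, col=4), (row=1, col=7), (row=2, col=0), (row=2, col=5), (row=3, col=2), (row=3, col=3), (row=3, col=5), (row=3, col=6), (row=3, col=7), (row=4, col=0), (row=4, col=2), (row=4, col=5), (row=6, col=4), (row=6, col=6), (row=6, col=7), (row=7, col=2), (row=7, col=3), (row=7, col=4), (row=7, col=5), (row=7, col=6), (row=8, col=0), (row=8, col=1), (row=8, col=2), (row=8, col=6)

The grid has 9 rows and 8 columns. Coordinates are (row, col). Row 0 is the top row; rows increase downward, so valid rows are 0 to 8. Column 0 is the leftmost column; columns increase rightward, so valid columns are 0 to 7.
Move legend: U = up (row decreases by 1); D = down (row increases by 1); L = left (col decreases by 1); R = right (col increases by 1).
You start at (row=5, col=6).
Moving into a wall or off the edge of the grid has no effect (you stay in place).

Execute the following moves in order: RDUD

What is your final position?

Start: (row=5, col=6)
  R (right): (row=5, col=6) -> (row=5, col=7)
  D (down): blocked, stay at (row=5, col=7)
  U (up): (row=5, col=7) -> (row=4, col=7)
  D (down): (row=4, col=7) -> (row=5, col=7)
Final: (row=5, col=7)

Answer: Final position: (row=5, col=7)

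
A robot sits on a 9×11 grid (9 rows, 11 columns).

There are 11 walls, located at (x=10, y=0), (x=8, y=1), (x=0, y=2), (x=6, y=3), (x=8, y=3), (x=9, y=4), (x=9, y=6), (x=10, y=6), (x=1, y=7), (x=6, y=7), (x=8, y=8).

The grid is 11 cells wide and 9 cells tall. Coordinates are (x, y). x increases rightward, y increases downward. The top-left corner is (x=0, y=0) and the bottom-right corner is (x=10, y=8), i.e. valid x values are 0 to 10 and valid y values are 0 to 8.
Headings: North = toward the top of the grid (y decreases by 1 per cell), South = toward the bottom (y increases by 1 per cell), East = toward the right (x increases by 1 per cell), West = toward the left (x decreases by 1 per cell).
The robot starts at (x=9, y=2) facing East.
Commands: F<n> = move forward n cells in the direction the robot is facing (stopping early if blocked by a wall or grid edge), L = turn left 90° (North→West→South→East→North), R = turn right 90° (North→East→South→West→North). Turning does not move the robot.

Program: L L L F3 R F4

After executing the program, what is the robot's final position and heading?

Answer: Final position: (x=9, y=3), facing West

Derivation:
Start: (x=9, y=2), facing East
  L: turn left, now facing North
  L: turn left, now facing West
  L: turn left, now facing South
  F3: move forward 1/3 (blocked), now at (x=9, y=3)
  R: turn right, now facing West
  F4: move forward 0/4 (blocked), now at (x=9, y=3)
Final: (x=9, y=3), facing West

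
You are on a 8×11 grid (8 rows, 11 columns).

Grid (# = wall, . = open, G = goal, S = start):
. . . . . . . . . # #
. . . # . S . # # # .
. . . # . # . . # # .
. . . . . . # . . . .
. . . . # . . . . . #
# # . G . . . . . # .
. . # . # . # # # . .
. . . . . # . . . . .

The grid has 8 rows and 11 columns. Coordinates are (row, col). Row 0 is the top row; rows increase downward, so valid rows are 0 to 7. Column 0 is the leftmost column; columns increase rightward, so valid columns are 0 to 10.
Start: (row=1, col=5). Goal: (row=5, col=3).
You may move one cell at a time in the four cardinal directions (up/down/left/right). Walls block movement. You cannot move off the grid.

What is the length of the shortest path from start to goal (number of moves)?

BFS from (row=1, col=5) until reaching (row=5, col=3):
  Distance 0: (row=1, col=5)
  Distance 1: (row=0, col=5), (row=1, col=4), (row=1, col=6)
  Distance 2: (row=0, col=4), (row=0, col=6), (row=2, col=4), (row=2, col=6)
  Distance 3: (row=0, col=3), (row=0, col=7), (row=2, col=7), (row=3, col=4)
  Distance 4: (row=0, col=2), (row=0, col=8), (row=3, col=3), (row=3, col=5), (row=3, col=7)
  Distance 5: (row=0, col=1), (row=1, col=2), (row=3, col=2), (row=3, col=8), (row=4, col=3), (row=4, col=5), (row=4, col=7)
  Distance 6: (row=0, col=0), (row=1, col=1), (row=2, col=2), (row=3, col=1), (row=3, col=9), (row=4, col=2), (row=4, col=6), (row=4, col=8), (row=5, col=3), (row=5, col=5), (row=5, col=7)  <- goal reached here
One shortest path (6 moves): (row=1, col=5) -> (row=1, col=4) -> (row=2, col=4) -> (row=3, col=4) -> (row=3, col=3) -> (row=4, col=3) -> (row=5, col=3)

Answer: Shortest path length: 6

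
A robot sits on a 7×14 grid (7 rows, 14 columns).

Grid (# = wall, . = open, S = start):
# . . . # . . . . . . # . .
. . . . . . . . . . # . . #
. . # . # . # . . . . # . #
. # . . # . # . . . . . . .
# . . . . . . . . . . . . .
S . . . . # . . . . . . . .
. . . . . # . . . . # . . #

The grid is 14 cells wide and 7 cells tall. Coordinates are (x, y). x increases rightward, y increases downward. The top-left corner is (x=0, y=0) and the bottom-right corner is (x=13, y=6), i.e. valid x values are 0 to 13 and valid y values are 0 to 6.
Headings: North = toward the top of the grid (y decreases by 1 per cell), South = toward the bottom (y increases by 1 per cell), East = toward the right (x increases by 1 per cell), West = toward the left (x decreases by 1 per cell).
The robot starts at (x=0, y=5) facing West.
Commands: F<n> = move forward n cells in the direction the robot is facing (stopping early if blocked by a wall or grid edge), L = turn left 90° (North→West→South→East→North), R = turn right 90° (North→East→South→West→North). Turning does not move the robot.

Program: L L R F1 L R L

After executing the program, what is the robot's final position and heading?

Start: (x=0, y=5), facing West
  L: turn left, now facing South
  L: turn left, now facing East
  R: turn right, now facing South
  F1: move forward 1, now at (x=0, y=6)
  L: turn left, now facing East
  R: turn right, now facing South
  L: turn left, now facing East
Final: (x=0, y=6), facing East

Answer: Final position: (x=0, y=6), facing East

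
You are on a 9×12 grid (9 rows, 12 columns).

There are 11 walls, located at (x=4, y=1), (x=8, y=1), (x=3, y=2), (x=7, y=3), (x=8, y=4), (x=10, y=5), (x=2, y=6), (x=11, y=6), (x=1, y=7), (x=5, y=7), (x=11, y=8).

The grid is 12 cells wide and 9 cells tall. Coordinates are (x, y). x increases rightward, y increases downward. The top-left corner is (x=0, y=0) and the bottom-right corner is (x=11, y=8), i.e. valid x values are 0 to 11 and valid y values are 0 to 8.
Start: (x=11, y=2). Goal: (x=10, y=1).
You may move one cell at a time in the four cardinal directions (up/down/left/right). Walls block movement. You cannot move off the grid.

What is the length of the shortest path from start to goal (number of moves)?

BFS from (x=11, y=2) until reaching (x=10, y=1):
  Distance 0: (x=11, y=2)
  Distance 1: (x=11, y=1), (x=10, y=2), (x=11, y=3)
  Distance 2: (x=11, y=0), (x=10, y=1), (x=9, y=2), (x=10, y=3), (x=11, y=4)  <- goal reached here
One shortest path (2 moves): (x=11, y=2) -> (x=10, y=2) -> (x=10, y=1)

Answer: Shortest path length: 2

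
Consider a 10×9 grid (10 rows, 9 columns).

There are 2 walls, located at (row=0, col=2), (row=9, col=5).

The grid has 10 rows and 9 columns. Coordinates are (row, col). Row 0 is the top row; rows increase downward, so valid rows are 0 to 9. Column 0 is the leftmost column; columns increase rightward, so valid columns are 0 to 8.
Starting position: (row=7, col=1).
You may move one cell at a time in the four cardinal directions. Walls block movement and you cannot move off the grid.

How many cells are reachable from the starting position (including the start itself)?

BFS flood-fill from (row=7, col=1):
  Distance 0: (row=7, col=1)
  Distance 1: (row=6, col=1), (row=7, col=0), (row=7, col=2), (row=8, col=1)
  Distance 2: (row=5, col=1), (row=6, col=0), (row=6, col=2), (row=7, col=3), (row=8, col=0), (row=8, col=2), (row=9, col=1)
  Distance 3: (row=4, col=1), (row=5, col=0), (row=5, col=2), (row=6, col=3), (row=7, col=4), (row=8, col=3), (row=9, col=0), (row=9, col=2)
  Distance 4: (row=3, col=1), (row=4, col=0), (row=4, col=2), (row=5, col=3), (row=6, col=4), (row=7, col=5), (row=8, col=4), (row=9, col=3)
  Distance 5: (row=2, col=1), (row=3, col=0), (row=3, col=2), (row=4, col=3), (row=5, col=4), (row=6, col=5), (row=7, col=6), (row=8, col=5), (row=9, col=4)
  Distance 6: (row=1, col=1), (row=2, col=0), (row=2, col=2), (row=3, col=3), (row=4, col=4), (row=5, col=5), (row=6, col=6), (row=7, col=7), (row=8, col=6)
  Distance 7: (row=0, col=1), (row=1, col=0), (row=1, col=2), (row=2, col=3), (row=3, col=4), (row=4, col=5), (row=5, col=6), (row=6, col=7), (row=7, col=8), (row=8, col=7), (row=9, col=6)
  Distance 8: (row=0, col=0), (row=1, col=3), (row=2, col=4), (row=3, col=5), (row=4, col=6), (row=5, col=7), (row=6, col=8), (row=8, col=8), (row=9, col=7)
  Distance 9: (row=0, col=3), (row=1, col=4), (row=2, col=5), (row=3, col=6), (row=4, col=7), (row=5, col=8), (row=9, col=8)
  Distance 10: (row=0, col=4), (row=1, col=5), (row=2, col=6), (row=3, col=7), (row=4, col=8)
  Distance 11: (row=0, col=5), (row=1, col=6), (row=2, col=7), (row=3, col=8)
  Distance 12: (row=0, col=6), (row=1, col=7), (row=2, col=8)
  Distance 13: (row=0, col=7), (row=1, col=8)
  Distance 14: (row=0, col=8)
Total reachable: 88 (grid has 88 open cells total)

Answer: Reachable cells: 88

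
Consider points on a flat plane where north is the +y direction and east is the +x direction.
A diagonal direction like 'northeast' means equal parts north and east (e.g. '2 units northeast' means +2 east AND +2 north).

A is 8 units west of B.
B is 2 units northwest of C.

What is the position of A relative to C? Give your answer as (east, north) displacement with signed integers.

Answer: A is at (east=-10, north=2) relative to C.

Derivation:
Place C at the origin (east=0, north=0).
  B is 2 units northwest of C: delta (east=-2, north=+2); B at (east=-2, north=2).
  A is 8 units west of B: delta (east=-8, north=+0); A at (east=-10, north=2).
Therefore A relative to C: (east=-10, north=2).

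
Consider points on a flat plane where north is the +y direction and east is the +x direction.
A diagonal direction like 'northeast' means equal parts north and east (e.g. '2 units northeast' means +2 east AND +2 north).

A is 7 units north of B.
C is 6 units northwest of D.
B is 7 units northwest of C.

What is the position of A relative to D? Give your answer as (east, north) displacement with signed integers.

Place D at the origin (east=0, north=0).
  C is 6 units northwest of D: delta (east=-6, north=+6); C at (east=-6, north=6).
  B is 7 units northwest of C: delta (east=-7, north=+7); B at (east=-13, north=13).
  A is 7 units north of B: delta (east=+0, north=+7); A at (east=-13, north=20).
Therefore A relative to D: (east=-13, north=20).

Answer: A is at (east=-13, north=20) relative to D.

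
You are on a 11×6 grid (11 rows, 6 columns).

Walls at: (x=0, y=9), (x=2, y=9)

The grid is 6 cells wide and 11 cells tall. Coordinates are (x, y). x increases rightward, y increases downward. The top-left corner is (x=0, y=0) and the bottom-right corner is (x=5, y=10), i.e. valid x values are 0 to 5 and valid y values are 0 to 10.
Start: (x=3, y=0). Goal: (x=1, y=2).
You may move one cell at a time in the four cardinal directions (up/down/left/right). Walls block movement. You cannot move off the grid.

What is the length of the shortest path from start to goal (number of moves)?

BFS from (x=3, y=0) until reaching (x=1, y=2):
  Distance 0: (x=3, y=0)
  Distance 1: (x=2, y=0), (x=4, y=0), (x=3, y=1)
  Distance 2: (x=1, y=0), (x=5, y=0), (x=2, y=1), (x=4, y=1), (x=3, y=2)
  Distance 3: (x=0, y=0), (x=1, y=1), (x=5, y=1), (x=2, y=2), (x=4, y=2), (x=3, y=3)
  Distance 4: (x=0, y=1), (x=1, y=2), (x=5, y=2), (x=2, y=3), (x=4, y=3), (x=3, y=4)  <- goal reached here
One shortest path (4 moves): (x=3, y=0) -> (x=2, y=0) -> (x=1, y=0) -> (x=1, y=1) -> (x=1, y=2)

Answer: Shortest path length: 4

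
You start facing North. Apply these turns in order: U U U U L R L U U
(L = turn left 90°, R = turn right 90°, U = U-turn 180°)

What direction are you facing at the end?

Start: North
  U (U-turn (180°)) -> South
  U (U-turn (180°)) -> North
  U (U-turn (180°)) -> South
  U (U-turn (180°)) -> North
  L (left (90° counter-clockwise)) -> West
  R (right (90° clockwise)) -> North
  L (left (90° counter-clockwise)) -> West
  U (U-turn (180°)) -> East
  U (U-turn (180°)) -> West
Final: West

Answer: Final heading: West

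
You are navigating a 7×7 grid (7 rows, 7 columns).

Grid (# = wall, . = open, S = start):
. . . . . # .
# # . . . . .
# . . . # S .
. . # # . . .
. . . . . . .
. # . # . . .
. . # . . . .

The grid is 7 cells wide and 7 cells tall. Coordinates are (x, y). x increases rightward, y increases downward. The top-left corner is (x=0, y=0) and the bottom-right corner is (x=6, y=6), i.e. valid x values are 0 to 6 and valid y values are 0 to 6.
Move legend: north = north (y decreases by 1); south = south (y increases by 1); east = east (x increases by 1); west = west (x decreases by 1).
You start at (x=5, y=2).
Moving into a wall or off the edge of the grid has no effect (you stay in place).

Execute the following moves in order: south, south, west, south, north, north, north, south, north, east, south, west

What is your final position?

Answer: Final position: (x=4, y=4)

Derivation:
Start: (x=5, y=2)
  south (south): (x=5, y=2) -> (x=5, y=3)
  south (south): (x=5, y=3) -> (x=5, y=4)
  west (west): (x=5, y=4) -> (x=4, y=4)
  south (south): (x=4, y=4) -> (x=4, y=5)
  north (north): (x=4, y=5) -> (x=4, y=4)
  north (north): (x=4, y=4) -> (x=4, y=3)
  north (north): blocked, stay at (x=4, y=3)
  south (south): (x=4, y=3) -> (x=4, y=4)
  north (north): (x=4, y=4) -> (x=4, y=3)
  east (east): (x=4, y=3) -> (x=5, y=3)
  south (south): (x=5, y=3) -> (x=5, y=4)
  west (west): (x=5, y=4) -> (x=4, y=4)
Final: (x=4, y=4)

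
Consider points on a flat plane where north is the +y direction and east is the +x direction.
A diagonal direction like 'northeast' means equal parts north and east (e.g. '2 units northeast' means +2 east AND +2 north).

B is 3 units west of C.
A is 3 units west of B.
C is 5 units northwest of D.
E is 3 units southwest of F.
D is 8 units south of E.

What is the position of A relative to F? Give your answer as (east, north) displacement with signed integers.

Answer: A is at (east=-14, north=-6) relative to F.

Derivation:
Place F at the origin (east=0, north=0).
  E is 3 units southwest of F: delta (east=-3, north=-3); E at (east=-3, north=-3).
  D is 8 units south of E: delta (east=+0, north=-8); D at (east=-3, north=-11).
  C is 5 units northwest of D: delta (east=-5, north=+5); C at (east=-8, north=-6).
  B is 3 units west of C: delta (east=-3, north=+0); B at (east=-11, north=-6).
  A is 3 units west of B: delta (east=-3, north=+0); A at (east=-14, north=-6).
Therefore A relative to F: (east=-14, north=-6).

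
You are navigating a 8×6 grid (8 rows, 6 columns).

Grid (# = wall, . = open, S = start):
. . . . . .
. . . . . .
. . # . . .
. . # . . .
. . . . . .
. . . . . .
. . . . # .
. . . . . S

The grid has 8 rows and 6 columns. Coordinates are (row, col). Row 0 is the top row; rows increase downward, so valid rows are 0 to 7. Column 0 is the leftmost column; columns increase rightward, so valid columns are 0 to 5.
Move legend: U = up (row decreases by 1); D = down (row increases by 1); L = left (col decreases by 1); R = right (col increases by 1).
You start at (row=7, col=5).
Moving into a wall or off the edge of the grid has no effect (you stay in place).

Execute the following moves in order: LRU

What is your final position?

Answer: Final position: (row=6, col=5)

Derivation:
Start: (row=7, col=5)
  L (left): (row=7, col=5) -> (row=7, col=4)
  R (right): (row=7, col=4) -> (row=7, col=5)
  U (up): (row=7, col=5) -> (row=6, col=5)
Final: (row=6, col=5)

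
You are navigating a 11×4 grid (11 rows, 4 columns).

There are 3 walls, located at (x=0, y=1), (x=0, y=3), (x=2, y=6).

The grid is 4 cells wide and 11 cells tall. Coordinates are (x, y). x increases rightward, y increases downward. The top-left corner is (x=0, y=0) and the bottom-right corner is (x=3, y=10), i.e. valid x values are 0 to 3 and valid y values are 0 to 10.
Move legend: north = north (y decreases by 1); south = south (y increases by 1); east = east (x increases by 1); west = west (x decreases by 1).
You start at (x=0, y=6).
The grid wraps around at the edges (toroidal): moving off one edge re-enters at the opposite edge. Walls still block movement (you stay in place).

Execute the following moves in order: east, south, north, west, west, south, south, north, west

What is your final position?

Answer: Final position: (x=2, y=7)

Derivation:
Start: (x=0, y=6)
  east (east): (x=0, y=6) -> (x=1, y=6)
  south (south): (x=1, y=6) -> (x=1, y=7)
  north (north): (x=1, y=7) -> (x=1, y=6)
  west (west): (x=1, y=6) -> (x=0, y=6)
  west (west): (x=0, y=6) -> (x=3, y=6)
  south (south): (x=3, y=6) -> (x=3, y=7)
  south (south): (x=3, y=7) -> (x=3, y=8)
  north (north): (x=3, y=8) -> (x=3, y=7)
  west (west): (x=3, y=7) -> (x=2, y=7)
Final: (x=2, y=7)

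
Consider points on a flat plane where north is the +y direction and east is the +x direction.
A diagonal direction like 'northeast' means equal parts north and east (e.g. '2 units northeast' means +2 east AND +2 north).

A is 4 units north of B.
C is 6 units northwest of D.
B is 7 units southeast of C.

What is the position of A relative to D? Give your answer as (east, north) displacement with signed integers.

Place D at the origin (east=0, north=0).
  C is 6 units northwest of D: delta (east=-6, north=+6); C at (east=-6, north=6).
  B is 7 units southeast of C: delta (east=+7, north=-7); B at (east=1, north=-1).
  A is 4 units north of B: delta (east=+0, north=+4); A at (east=1, north=3).
Therefore A relative to D: (east=1, north=3).

Answer: A is at (east=1, north=3) relative to D.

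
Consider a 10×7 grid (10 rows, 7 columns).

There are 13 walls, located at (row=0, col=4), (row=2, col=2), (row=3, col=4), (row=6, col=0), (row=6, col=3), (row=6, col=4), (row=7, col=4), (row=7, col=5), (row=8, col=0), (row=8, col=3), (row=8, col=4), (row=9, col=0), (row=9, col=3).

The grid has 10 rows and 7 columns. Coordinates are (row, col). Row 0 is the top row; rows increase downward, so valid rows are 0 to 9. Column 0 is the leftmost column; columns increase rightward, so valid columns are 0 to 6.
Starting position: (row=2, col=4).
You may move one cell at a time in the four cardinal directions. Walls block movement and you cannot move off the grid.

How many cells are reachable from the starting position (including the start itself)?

BFS flood-fill from (row=2, col=4):
  Distance 0: (row=2, col=4)
  Distance 1: (row=1, col=4), (row=2, col=3), (row=2, col=5)
  Distance 2: (row=1, col=3), (row=1, col=5), (row=2, col=6), (row=3, col=3), (row=3, col=5)
  Distance 3: (row=0, col=3), (row=0, col=5), (row=1, col=2), (row=1, col=6), (row=3, col=2), (row=3, col=6), (row=4, col=3), (row=4, col=5)
  Distance 4: (row=0, col=2), (row=0, col=6), (row=1, col=1), (row=3, col=1), (row=4, col=2), (row=4, col=4), (row=4, col=6), (row=5, col=3), (row=5, col=5)
  Distance 5: (row=0, col=1), (row=1, col=0), (row=2, col=1), (row=3, col=0), (row=4, col=1), (row=5, col=2), (row=5, col=4), (row=5, col=6), (row=6, col=5)
  Distance 6: (row=0, col=0), (row=2, col=0), (row=4, col=0), (row=5, col=1), (row=6, col=2), (row=6, col=6)
  Distance 7: (row=5, col=0), (row=6, col=1), (row=7, col=2), (row=7, col=6)
  Distance 8: (row=7, col=1), (row=7, col=3), (row=8, col=2), (row=8, col=6)
  Distance 9: (row=7, col=0), (row=8, col=1), (row=8, col=5), (row=9, col=2), (row=9, col=6)
  Distance 10: (row=9, col=1), (row=9, col=5)
  Distance 11: (row=9, col=4)
Total reachable: 57 (grid has 57 open cells total)

Answer: Reachable cells: 57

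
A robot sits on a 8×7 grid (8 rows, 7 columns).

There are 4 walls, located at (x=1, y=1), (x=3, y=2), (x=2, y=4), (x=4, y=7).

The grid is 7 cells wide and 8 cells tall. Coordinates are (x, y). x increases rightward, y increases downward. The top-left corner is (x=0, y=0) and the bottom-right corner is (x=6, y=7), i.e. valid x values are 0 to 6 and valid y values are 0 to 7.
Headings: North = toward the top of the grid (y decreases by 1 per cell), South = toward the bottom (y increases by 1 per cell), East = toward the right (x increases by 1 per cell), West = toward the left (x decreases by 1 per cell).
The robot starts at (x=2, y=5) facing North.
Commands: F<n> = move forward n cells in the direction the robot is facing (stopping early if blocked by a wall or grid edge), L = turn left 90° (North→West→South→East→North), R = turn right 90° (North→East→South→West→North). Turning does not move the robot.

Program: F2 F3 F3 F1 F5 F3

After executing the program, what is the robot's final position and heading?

Start: (x=2, y=5), facing North
  F2: move forward 0/2 (blocked), now at (x=2, y=5)
  F3: move forward 0/3 (blocked), now at (x=2, y=5)
  F3: move forward 0/3 (blocked), now at (x=2, y=5)
  F1: move forward 0/1 (blocked), now at (x=2, y=5)
  F5: move forward 0/5 (blocked), now at (x=2, y=5)
  F3: move forward 0/3 (blocked), now at (x=2, y=5)
Final: (x=2, y=5), facing North

Answer: Final position: (x=2, y=5), facing North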